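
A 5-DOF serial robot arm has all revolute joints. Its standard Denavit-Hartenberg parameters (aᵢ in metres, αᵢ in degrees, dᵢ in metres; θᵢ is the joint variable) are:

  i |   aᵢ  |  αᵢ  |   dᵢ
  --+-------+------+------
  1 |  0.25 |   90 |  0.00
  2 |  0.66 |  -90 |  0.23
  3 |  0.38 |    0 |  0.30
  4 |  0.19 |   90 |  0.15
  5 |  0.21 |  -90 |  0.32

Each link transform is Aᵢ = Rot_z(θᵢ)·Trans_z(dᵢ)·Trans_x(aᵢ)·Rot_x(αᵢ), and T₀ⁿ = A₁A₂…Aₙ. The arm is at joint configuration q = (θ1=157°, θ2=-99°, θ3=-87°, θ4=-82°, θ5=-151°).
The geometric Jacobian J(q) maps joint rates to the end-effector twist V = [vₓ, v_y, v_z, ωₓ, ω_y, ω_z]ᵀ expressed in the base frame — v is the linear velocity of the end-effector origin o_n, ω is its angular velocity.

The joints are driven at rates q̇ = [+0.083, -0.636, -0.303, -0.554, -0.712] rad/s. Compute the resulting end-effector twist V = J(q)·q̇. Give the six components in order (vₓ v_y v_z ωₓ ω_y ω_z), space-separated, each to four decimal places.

0.2351 -0.2158 -0.3998 0.8233 -0.2811 0.0829

o_n = [-0.3426, 0.4676, -0.6595]
J₁: ẑ×o_n = [-0.4676, -0.3426, 0.0000], ω = ẑ
J2: z=[0.3907, 0.9205, 0.0000] o=[-0.2301, 0.0977, 0.0000] → [-0.6071, 0.2577, 0.2481, 0.3907, 0.9205, 0.0000]
J3: z=[-0.9092, 0.3859, -0.1564] o=[-0.0452, 0.2691, -0.6519] → [0.0281, 0.0395, -0.0657, -0.9092, 0.3859, -0.1564]
J4: z=[-0.9092, 0.3859, -0.1564] o=[-0.1668, 0.7329, -0.7184] → [-0.0188, 0.0811, 0.3091, -0.9092, 0.3859, -0.1564]
J5: z=[-0.4110, -0.8919, 0.1885] o=[-0.3159, 0.8356, -0.5577] → [0.1602, -0.0469, 0.1274, -0.4110, -0.8919, 0.1885]
V = J·q̇ = [0.2351, -0.2158, -0.3998, 0.8233, -0.2811, 0.0829]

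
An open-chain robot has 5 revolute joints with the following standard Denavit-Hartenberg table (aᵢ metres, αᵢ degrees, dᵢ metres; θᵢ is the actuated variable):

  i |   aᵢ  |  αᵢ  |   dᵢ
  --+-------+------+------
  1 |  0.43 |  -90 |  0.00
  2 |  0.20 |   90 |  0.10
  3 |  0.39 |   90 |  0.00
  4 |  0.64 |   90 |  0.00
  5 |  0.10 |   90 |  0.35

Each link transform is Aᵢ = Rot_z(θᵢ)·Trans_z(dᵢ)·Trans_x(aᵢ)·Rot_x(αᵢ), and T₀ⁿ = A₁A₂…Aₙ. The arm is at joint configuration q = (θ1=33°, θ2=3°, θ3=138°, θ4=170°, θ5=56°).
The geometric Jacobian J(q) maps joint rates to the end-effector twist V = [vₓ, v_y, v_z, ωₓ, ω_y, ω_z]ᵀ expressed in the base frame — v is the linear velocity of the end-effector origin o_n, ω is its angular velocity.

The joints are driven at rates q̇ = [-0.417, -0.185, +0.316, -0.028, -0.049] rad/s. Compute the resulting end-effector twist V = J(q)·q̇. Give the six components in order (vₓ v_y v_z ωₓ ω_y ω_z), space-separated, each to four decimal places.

o_n = [0.7385, 0.4851, 0.4424]
J₁: ẑ×o_n = [-0.4851, 0.7385, 0.0000], ω = ẑ
J2: z=[-0.5446, 0.8387, 0.0000] o=[0.3606, 0.2342, 0.0000] → [0.3710, 0.2409, -0.4536, -0.5446, 0.8387, 0.0000]
J3: z=[0.0439, 0.0285, 0.9986] o=[0.4737, 0.4268, -0.0105] → [-0.0453, 0.2446, -0.0050, 0.0439, 0.0285, 0.9986]
J4: z=[0.1557, 0.9872, -0.0350] o=[0.0888, 0.4881, 0.0047] → [0.4320, -0.0909, -0.6418, 0.1557, 0.9872, -0.0350]
J5: z=[-0.1281, 0.0553, 0.9902] o=[0.7157, 0.3923, 0.0912] → [-0.0725, 0.0676, -0.0132, -0.1281, 0.0553, 0.9902]
V = J·q̇ = [0.1108, -0.2760, 0.1009, 0.1165, -0.1765, -0.1490]

0.1108 -0.2760 0.1009 0.1165 -0.1765 -0.1490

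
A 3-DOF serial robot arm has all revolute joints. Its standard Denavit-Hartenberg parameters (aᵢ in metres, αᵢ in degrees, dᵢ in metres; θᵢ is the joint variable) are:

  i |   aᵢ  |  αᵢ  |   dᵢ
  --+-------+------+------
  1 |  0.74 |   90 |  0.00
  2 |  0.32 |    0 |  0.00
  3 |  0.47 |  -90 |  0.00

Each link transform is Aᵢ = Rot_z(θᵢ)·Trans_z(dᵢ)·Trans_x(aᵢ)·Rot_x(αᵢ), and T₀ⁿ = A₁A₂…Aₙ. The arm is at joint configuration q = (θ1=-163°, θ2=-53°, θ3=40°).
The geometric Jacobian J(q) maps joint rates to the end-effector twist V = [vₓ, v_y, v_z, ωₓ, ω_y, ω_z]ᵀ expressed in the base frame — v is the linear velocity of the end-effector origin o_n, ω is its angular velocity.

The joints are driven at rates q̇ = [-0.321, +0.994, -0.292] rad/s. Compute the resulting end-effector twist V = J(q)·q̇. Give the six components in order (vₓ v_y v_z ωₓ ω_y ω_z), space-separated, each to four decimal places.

o_n = [-1.3298, -0.4066, -0.3613]
J₁: ẑ×o_n = [0.4066, -1.3298, 0.0000], ω = ẑ
J2: z=[-0.2924, 0.9563, 0.0000] o=[-0.7077, -0.2164, 0.0000] → [-0.3455, -0.1056, 0.6505, -0.2924, 0.9563, 0.0000]
J3: z=[-0.2924, 0.9563, 0.0000] o=[-0.8918, -0.2727, -0.2556] → [-0.1011, -0.0309, 0.4580, -0.2924, 0.9563, 0.0000]
V = J·q̇ = [-0.4444, 0.3309, 0.5129, -0.2052, 0.6713, -0.3210]

-0.4444 0.3309 0.5129 -0.2052 0.6713 -0.3210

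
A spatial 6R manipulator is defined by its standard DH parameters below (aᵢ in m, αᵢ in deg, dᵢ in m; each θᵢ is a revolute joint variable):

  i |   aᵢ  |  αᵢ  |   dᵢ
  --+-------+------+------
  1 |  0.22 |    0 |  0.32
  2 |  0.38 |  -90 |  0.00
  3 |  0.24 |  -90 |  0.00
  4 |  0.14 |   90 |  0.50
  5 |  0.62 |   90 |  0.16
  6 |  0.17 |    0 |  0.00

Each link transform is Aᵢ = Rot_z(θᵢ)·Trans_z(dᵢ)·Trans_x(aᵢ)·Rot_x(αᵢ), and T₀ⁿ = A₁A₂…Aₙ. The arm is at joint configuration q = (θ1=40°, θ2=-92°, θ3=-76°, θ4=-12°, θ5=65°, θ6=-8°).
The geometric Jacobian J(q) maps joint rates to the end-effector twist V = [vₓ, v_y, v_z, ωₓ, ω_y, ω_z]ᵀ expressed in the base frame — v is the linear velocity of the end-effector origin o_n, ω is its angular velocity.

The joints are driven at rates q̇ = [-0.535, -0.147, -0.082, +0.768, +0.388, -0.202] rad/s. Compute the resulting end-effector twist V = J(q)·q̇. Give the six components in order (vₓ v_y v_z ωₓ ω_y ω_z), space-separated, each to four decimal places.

o_n = [1.4111, -1.0725, 0.6806]
J₁: ẑ×o_n = [1.0725, 1.4111, -0.0000], ω = ẑ
J2: z=[0.0000, 0.0000, 1.0000] o=[0.1685, 0.1414, 0.3200] → [1.2140, 1.2425, -0.0000, 0.0000, 0.0000, 1.0000]
J3: z=[0.7880, 0.6157, 0.0000] o=[0.4025, -0.1580, 0.3200] → [0.2220, -0.2842, -1.3416, 0.7880, 0.6157, 0.0000]
J4: z=[0.5974, -0.7646, -0.2419] o=[0.4382, -0.2038, 0.5529] → [-0.3079, -0.3117, 0.2249, 0.5974, -0.7646, -0.2419]
J5: z=[0.7398, 0.6418, -0.2017] o=[0.7802, -0.5943, 0.5648] → [-0.0221, -0.2130, -0.7587, 0.7398, 0.6418, -0.2017]
J6: z=[0.0281, 0.2701, 0.9624] o=[1.3154, -0.9365, 0.6453] → [0.1405, 0.0911, -0.0297, 0.0281, 0.2701, 0.9624]
V = J·q̇ = [-1.0439, -1.2547, -0.0057, 0.6755, -0.4432, -1.1405]

-1.0439 -1.2547 -0.0057 0.6755 -0.4432 -1.1405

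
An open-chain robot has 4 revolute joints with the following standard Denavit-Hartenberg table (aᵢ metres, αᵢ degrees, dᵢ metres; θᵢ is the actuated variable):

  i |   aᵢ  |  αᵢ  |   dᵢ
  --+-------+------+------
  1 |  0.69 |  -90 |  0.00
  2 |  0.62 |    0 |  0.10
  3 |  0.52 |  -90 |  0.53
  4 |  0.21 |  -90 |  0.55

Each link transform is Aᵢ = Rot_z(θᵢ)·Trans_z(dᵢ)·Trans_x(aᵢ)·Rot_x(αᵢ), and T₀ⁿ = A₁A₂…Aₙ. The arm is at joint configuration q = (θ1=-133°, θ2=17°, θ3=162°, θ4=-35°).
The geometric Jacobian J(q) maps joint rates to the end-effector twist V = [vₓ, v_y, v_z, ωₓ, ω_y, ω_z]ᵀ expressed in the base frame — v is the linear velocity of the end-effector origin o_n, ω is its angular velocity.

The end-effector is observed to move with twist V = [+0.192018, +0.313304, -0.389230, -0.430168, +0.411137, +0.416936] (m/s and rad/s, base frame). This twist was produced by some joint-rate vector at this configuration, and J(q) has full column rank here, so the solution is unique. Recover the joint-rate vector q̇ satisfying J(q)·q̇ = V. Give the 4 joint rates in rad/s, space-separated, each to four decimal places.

-0.0020 -0.0490 -0.5460 0.4190

o_n = [0.1523, -0.9370, 0.3566]
J₁: ẑ×o_n = [0.9370, 0.1523, -0.0000], ω = ẑ
J2: z=[0.7314, -0.6820, 0.0000] o=[-0.4706, -0.5046, 0.0000] → [-0.2432, -0.2608, 0.1086, 0.7314, -0.6820, 0.0000]
J3: z=[0.7314, -0.6820, 0.0000] o=[-0.8018, -1.0065, -0.1813] → [-0.3668, -0.3934, 0.7015, 0.7314, -0.6820, 0.0000]
J4: z=[0.0119, 0.0128, 0.9998] o=[-0.0596, -0.9877, -0.1903] → [-0.0437, 0.2054, -0.0021, 0.0119, 0.0128, 0.9998]
q̇ = J⁺·V = [-0.0020, -0.0490, -0.5460, 0.4190]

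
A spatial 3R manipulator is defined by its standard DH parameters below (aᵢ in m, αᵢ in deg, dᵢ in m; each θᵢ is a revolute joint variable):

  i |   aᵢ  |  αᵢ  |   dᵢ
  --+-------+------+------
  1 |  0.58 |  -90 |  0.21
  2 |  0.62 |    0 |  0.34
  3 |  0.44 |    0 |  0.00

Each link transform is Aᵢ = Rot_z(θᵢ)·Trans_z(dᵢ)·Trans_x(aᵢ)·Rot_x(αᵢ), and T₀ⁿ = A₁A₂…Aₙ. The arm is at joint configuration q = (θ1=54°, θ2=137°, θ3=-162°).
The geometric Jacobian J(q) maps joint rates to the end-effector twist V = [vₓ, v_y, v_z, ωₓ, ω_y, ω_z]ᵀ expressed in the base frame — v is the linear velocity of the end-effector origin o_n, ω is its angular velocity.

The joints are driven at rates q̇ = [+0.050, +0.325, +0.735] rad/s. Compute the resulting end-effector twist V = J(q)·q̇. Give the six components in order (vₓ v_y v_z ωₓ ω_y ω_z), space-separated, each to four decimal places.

o_n = [0.0337, 0.6249, -0.0269]
J₁: ẑ×o_n = [-0.6249, 0.0337, 0.0000], ω = ẑ
J2: z=[-0.8090, 0.5878, 0.0000] o=[0.3409, 0.4692, 0.2100] → [-0.1392, -0.1916, 0.0547, -0.8090, 0.5878, 0.0000]
J3: z=[-0.8090, 0.5878, 0.0000] o=[-0.2007, 0.3022, -0.2128] → [0.1093, 0.1504, -0.3988, -0.8090, 0.5878, 0.0000]
V = J·q̇ = [0.0038, 0.0500, -0.2753, -0.8576, 0.6231, 0.0500]

0.0038 0.0500 -0.2753 -0.8576 0.6231 0.0500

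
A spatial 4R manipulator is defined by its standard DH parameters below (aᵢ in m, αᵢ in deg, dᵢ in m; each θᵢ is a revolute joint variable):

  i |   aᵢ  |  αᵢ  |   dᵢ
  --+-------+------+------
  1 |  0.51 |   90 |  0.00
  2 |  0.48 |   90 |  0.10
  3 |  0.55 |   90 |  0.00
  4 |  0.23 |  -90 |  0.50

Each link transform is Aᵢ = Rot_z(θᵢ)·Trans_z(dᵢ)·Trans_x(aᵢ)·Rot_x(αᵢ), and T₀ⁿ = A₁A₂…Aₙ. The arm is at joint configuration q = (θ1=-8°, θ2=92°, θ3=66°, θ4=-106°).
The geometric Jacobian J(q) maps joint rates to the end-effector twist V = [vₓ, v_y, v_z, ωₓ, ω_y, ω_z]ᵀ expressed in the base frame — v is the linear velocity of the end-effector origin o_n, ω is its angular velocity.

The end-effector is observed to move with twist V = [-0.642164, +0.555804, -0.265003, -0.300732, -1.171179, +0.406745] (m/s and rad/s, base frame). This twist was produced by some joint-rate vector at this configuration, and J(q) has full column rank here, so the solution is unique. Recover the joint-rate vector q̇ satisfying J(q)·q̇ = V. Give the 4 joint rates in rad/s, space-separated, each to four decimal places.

0.9590 0.9580 -0.1540 -0.5990

o_n = [0.1995, -0.3726, 1.1263]
J₁: ẑ×o_n = [0.3726, 0.1995, -0.0000], ω = ẑ
J2: z=[-0.1392, -0.9903, 0.0000] o=[0.5050, -0.0710, 0.0000] → [-1.1153, 0.1567, -0.2606, -0.1392, -0.9903, 0.0000]
J3: z=[0.9897, -0.1391, 0.0349] o=[0.4745, -0.1677, 0.4797] → [-0.0828, -0.6495, -0.2410, 0.9897, -0.1391, 0.0349]
J4: z=[0.0250, 0.4072, 0.9130] o=[0.3969, -0.6641, 0.7033] → [-0.0940, -0.1908, 0.0877, 0.0250, 0.4072, 0.9130]
q̇ = J⁺·V = [0.9590, 0.9580, -0.1540, -0.5990]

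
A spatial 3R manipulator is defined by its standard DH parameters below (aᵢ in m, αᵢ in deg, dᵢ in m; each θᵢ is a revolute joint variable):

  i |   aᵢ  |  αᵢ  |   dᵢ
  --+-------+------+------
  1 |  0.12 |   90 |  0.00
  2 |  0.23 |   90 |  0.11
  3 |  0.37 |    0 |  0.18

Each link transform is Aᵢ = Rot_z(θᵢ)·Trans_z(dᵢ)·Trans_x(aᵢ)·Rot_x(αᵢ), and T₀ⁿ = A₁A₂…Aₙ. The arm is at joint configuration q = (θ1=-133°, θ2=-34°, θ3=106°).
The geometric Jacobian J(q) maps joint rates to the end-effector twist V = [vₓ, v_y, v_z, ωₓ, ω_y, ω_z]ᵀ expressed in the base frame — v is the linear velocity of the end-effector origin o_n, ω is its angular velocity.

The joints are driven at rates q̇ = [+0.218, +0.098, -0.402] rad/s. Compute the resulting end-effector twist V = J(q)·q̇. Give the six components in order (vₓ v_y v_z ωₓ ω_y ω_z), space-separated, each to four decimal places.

o_n = [-0.4261, 0.2258, -0.2208]
J₁: ẑ×o_n = [-0.2258, -0.4261, 0.0000], ω = ẑ
J2: z=[-0.7314, 0.6820, 0.0000] o=[-0.0818, -0.0878, 0.0000] → [-0.1506, -0.1615, 0.0055, -0.7314, 0.6820, 0.0000]
J3: z=[0.3814, 0.4090, -0.8290] o=[-0.2923, -0.1522, -0.1286] → [0.2757, 0.1461, 0.1989, 0.3814, 0.4090, -0.8290]
V = J·q̇ = [-0.1748, -0.1675, -0.0794, -0.2250, -0.0976, 0.5513]

-0.1748 -0.1675 -0.0794 -0.2250 -0.0976 0.5513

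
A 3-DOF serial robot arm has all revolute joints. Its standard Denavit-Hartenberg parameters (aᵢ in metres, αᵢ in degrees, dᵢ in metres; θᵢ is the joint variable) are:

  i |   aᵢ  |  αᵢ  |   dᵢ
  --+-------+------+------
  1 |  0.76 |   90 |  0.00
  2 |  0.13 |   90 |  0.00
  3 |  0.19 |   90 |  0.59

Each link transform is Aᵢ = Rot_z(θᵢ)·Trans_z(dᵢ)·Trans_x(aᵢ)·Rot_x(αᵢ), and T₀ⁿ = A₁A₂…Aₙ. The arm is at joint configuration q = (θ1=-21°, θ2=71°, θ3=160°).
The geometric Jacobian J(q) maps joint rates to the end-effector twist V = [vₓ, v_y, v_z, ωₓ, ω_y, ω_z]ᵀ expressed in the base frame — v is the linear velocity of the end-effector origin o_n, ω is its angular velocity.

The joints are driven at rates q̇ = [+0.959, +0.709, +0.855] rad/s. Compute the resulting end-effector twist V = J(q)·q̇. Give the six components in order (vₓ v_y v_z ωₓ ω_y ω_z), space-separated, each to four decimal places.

0.7010 1.2319 0.3318 0.5006 -0.9516 0.6806

o_n = [1.1923, -0.5273, -0.2380]
J₁: ẑ×o_n = [0.5273, 1.1923, -0.0000], ω = ẑ
J2: z=[-0.3584, -0.9336, 0.0000] o=[0.7095, -0.2724, 0.0000] → [0.2222, -0.0853, 0.5421, -0.3584, -0.9336, 0.0000]
J3: z=[0.8827, -0.3388, -0.3256] o=[0.7490, -0.2875, 0.1229] → [0.0442, 0.1743, -0.0614, 0.8827, -0.3388, -0.3256]
V = J·q̇ = [0.7010, 1.2319, 0.3318, 0.5006, -0.9516, 0.6806]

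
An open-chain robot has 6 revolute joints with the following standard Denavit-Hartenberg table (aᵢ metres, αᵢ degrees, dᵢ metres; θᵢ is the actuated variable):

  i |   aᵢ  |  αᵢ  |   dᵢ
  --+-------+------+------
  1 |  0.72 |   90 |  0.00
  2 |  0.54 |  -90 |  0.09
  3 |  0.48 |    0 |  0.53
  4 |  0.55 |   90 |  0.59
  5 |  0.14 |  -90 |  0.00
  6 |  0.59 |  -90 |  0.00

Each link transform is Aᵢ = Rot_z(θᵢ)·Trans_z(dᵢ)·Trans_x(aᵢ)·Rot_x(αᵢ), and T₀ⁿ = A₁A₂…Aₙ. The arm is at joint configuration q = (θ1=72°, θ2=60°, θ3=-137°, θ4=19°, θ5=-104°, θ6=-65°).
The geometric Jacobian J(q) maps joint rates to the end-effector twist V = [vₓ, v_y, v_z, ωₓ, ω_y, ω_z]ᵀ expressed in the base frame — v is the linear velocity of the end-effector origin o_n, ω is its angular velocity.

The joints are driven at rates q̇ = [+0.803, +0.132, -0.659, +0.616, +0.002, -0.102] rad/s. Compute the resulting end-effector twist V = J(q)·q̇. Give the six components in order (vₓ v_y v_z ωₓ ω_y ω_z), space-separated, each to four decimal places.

o_n = [0.4880, -0.3387, -0.0595]
J₁: ẑ×o_n = [0.3387, 0.4880, -0.0000], ω = ẑ
J2: z=[0.9511, -0.3090, 0.0000] o=[0.2225, 0.6848, 0.0000] → [0.0184, 0.0565, -0.8914, 0.9511, -0.3090, 0.0000]
J3: z=[-0.2676, -0.8236, 0.5000] o=[0.3915, 0.9137, 0.4677] → [1.0604, -0.0928, 0.4146, -0.2676, -0.8236, 0.5000]
J4: z=[-0.2676, -0.8236, 0.5000] o=[0.5068, 0.2091, 0.4286] → [0.6759, -0.1400, 0.1311, -0.2676, -0.8236, 0.5000]
J5: z=[-0.5829, -0.2748, -0.7647] o=[0.7708, -0.5497, 0.5000] → [0.3150, -0.1098, -0.2007, -0.5829, -0.2748, -0.7647]
J6: z=[0.8091, -0.2821, -0.5155] o=[0.7812, -0.4210, 0.4459] → [0.1850, 0.5600, -0.0162, 0.8091, -0.2821, -0.5155]
V = J·q̇ = [-0.0262, 0.3169, -0.3089, 0.0533, 0.0229, 0.8325]

-0.0262 0.3169 -0.3089 0.0533 0.0229 0.8325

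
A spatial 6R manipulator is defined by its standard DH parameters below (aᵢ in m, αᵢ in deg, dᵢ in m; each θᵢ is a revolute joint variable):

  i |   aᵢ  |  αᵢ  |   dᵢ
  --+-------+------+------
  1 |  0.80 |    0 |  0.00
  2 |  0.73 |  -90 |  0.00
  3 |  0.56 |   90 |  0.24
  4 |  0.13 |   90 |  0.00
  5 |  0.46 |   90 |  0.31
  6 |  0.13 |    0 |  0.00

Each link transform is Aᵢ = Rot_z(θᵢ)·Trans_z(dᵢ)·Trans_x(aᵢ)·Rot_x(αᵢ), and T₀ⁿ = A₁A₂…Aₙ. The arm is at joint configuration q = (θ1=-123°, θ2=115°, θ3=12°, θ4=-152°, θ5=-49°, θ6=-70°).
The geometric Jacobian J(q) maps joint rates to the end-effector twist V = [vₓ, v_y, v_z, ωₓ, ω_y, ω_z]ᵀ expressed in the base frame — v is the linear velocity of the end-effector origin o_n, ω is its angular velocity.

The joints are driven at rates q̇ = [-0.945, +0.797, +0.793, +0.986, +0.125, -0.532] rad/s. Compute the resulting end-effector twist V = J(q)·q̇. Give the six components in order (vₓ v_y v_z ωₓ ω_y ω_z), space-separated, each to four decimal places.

o_n = [0.2979, -0.5827, -0.3859]
J₁: ẑ×o_n = [0.5827, 0.2979, -0.0000], ω = ẑ
J2: z=[0.0000, 0.0000, 1.0000] o=[-0.4357, -0.6709, 0.0000] → [-0.0882, 0.7337, 0.0000, 0.0000, 0.0000, 1.0000]
J3: z=[0.1392, 0.9903, 0.0000] o=[0.2872, -0.7725, 0.0000] → [-0.3821, 0.0537, 0.0158, 0.1392, 0.9903, 0.0000]
J4: z=[0.2059, -0.0289, 0.9781] o=[0.8630, -0.6111, -0.1164] → [-0.0199, -0.4972, -0.0105, 0.2059, -0.0289, 0.9781]
J5: z=[-0.3319, 0.9383, 0.0976] o=[0.7433, -0.6559, -0.0926] → [-0.2823, -0.1408, 0.3936, -0.3319, 0.9383, 0.0976]
J6: z=[0.5597, 0.2791, -0.7803] o=[0.2912, -0.4590, -0.3465] → [-0.1075, 0.0168, -0.0711, 0.5597, 0.2791, -0.7803]
V = J·q̇ = [-0.9218, -0.1711, 0.0892, -0.0259, 0.7255, 1.2438]

-0.9218 -0.1711 0.0892 -0.0259 0.7255 1.2438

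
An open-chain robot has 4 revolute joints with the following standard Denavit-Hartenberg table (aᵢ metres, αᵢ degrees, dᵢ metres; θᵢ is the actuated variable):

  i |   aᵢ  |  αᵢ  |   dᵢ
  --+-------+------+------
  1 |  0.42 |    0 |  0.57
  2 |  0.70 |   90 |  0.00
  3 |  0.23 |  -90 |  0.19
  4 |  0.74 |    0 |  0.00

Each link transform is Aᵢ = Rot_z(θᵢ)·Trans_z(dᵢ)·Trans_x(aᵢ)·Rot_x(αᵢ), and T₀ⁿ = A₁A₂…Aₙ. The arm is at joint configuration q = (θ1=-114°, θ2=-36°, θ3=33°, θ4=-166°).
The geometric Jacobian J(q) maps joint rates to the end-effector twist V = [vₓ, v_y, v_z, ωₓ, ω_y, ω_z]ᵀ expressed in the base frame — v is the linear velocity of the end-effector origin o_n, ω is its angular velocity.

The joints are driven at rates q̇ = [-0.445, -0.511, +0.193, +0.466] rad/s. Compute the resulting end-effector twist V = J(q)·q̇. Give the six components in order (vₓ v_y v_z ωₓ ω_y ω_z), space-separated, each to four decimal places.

-0.2765 0.7222 -0.0336 0.1233 0.2940 -0.5652

o_n = [-0.6071, -0.2095, 0.3042]
J₁: ẑ×o_n = [0.2095, -0.6071, 0.0000], ω = ẑ
J2: z=[0.0000, 0.0000, 1.0000] o=[-0.1708, -0.3837, 0.5700] → [-0.1742, -0.4363, 0.0000, 0.0000, 0.0000, 1.0000]
J3: z=[-0.5000, 0.8660, 0.0000] o=[-0.7770, -0.7337, 0.5700] → [-0.2302, -0.1329, -0.4093, -0.5000, 0.8660, 0.0000]
J4: z=[0.4717, 0.2723, 0.8387] o=[-1.0391, -0.6656, 0.6953] → [-0.4890, 0.5468, 0.0975, 0.4717, 0.2723, 0.8387]
V = J·q̇ = [-0.2765, 0.7222, -0.0336, 0.1233, 0.2940, -0.5652]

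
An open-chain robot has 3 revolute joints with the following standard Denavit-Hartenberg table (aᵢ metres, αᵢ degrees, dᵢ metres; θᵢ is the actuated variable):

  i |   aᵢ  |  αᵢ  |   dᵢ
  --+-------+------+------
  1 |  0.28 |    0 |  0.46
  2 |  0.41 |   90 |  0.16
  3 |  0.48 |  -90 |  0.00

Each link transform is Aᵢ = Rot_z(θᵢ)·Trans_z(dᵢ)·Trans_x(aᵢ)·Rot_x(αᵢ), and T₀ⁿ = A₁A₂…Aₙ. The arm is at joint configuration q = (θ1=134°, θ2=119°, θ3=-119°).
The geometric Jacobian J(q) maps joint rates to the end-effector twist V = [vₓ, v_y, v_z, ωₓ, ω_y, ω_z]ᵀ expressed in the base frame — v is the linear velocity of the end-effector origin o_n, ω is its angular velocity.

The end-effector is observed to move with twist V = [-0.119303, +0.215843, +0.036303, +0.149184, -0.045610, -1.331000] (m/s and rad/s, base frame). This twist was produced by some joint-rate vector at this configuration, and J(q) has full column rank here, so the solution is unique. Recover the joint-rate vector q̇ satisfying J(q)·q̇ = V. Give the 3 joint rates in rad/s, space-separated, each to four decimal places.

o_n = [-0.2463, 0.0319, 0.2002]
J₁: ẑ×o_n = [-0.0319, -0.2463, 0.0000], ω = ẑ
J2: z=[0.0000, 0.0000, 1.0000] o=[-0.1945, 0.2014, 0.4600] → [0.1695, -0.0518, 0.0000, 0.0000, 0.0000, 1.0000]
J3: z=[-0.9563, 0.2924, 0.0000] o=[-0.3144, -0.1907, 0.6200] → [-0.1227, -0.4015, -0.2327, -0.9563, 0.2924, 0.0000]
q̇ = J⁺·V = [-0.4330, -0.8980, -0.1560]

-0.4330 -0.8980 -0.1560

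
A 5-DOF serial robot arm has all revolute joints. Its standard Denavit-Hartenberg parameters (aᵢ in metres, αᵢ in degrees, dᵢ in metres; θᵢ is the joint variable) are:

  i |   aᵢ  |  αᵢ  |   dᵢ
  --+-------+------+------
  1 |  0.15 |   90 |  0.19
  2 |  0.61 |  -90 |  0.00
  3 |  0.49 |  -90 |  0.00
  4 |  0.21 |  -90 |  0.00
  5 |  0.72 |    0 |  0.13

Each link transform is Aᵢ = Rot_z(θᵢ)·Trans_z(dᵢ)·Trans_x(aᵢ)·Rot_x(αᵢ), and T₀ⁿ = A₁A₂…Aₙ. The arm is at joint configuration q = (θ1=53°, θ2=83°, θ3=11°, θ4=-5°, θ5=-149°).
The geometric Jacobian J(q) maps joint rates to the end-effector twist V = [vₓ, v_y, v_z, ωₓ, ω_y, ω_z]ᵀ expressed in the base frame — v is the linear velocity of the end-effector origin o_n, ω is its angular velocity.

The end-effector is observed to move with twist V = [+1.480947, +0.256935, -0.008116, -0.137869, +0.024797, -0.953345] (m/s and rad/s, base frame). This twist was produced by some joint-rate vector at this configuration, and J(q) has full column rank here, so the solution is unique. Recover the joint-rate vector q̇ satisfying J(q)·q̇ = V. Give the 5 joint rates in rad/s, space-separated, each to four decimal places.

-0.9920 -0.7140 -0.8730 -0.5840 -0.9440

o_n = [-0.0700, 0.5423, 0.7984]
J₁: ẑ×o_n = [-0.5423, -0.0700, 0.0000], ω = ẑ
J2: z=[0.7986, -0.6018, 0.0000] o=[0.0903, 0.1198, 0.1900] → [-0.3661, -0.4859, 0.2409, 0.7986, -0.6018, 0.0000]
J3: z=[-0.5973, -0.7927, 0.1219] o=[0.1350, 0.1792, 0.7955] → [-0.0466, -0.0232, -0.3794, -0.5973, -0.7927, 0.1219]
J4: z=[-0.7980, 0.5722, -0.1894] o=[0.0956, 0.2822, 1.2729] → [-0.2223, -0.3472, -0.1127, -0.7980, 0.5722, -0.1894]
J5: z=[0.5880, 0.8080, -0.0365] o=[0.0679, 0.3118, 1.4789] → [-0.5415, 0.4052, 0.2470, 0.5880, 0.8080, -0.0365]
q̇ = J⁺·V = [-0.9920, -0.7140, -0.8730, -0.5840, -0.9440]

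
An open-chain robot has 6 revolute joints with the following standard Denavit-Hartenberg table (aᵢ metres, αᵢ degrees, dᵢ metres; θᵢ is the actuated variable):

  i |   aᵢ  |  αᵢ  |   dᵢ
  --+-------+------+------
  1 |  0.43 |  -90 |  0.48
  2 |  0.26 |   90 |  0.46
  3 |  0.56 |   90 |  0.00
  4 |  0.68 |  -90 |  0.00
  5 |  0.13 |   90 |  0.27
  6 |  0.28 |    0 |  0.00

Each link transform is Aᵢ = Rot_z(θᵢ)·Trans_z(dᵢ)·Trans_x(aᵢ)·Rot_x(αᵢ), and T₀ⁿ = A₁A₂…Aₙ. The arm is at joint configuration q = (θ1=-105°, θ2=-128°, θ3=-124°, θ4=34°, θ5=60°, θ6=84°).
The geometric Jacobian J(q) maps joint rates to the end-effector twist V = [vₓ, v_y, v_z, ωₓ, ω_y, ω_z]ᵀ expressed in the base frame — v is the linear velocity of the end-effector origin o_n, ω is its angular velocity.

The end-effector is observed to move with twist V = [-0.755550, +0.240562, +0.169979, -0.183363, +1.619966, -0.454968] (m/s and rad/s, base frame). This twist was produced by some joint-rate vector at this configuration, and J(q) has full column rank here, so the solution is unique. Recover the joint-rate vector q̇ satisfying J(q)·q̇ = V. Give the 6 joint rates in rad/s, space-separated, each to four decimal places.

o_n = [-0.2883, 0.2734, -0.1556]
J₁: ẑ×o_n = [-0.2734, -0.2883, 0.0000], ω = ẑ
J2: z=[0.9659, -0.2588, 0.0000] o=[-0.1113, -0.4153, 0.4800] → [0.1645, 0.6139, 0.6195, 0.9659, -0.2588, 0.0000]
J3: z=[0.2040, 0.7612, -0.6157] o=[0.3745, -0.3798, 0.6849] → [-0.2376, 0.5794, 0.6377, 0.2040, 0.7612, -0.6157]
J4: z=[0.4080, -0.6377, -0.6533] o=[-0.1239, -0.4459, 0.4381] → [0.8485, 0.3497, 0.1886, 0.4080, -0.6377, -0.6533]
J5: z=[0.6667, 0.6970, -0.2640] o=[-0.5480, -0.2229, -0.0444] → [0.0535, 0.0056, 0.1499, 0.6667, 0.6970, -0.2640]
J6: z=[-0.3361, -0.0350, -0.9412] o=[-0.4545, 0.0584, -0.0883] → [0.2048, -0.1790, -0.0665, -0.3361, -0.0350, -0.9412]
q̇ = J⁺·V = [-0.7640, -0.6560, 0.9160, -0.6330, 0.4700, -0.6200]

-0.7640 -0.6560 0.9160 -0.6330 0.4700 -0.6200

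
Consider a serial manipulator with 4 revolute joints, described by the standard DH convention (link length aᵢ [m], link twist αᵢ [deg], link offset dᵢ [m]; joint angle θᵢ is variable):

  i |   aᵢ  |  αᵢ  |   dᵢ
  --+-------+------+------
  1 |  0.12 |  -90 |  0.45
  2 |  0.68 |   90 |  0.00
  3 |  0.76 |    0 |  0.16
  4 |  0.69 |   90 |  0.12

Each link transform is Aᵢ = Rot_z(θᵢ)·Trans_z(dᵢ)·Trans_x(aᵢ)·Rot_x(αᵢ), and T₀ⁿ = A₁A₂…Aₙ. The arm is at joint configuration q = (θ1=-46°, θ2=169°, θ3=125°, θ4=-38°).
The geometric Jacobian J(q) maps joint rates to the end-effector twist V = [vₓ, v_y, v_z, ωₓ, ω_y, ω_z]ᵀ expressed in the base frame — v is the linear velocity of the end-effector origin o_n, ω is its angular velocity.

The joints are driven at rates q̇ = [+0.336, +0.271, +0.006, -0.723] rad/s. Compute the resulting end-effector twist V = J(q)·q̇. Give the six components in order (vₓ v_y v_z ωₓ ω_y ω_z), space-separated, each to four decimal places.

-0.7474 0.6837 -0.0335 0.0999 0.2867 1.0398

o_n = [0.8729, 0.9842, 0.1217]
J₁: ẑ×o_n = [-0.9842, 0.8729, 0.0000], ω = ẑ
J2: z=[0.7193, 0.6947, 0.0000] o=[0.0834, -0.0863, 0.4500] → [-0.2281, 0.2362, 0.2216, 0.7193, 0.6947, 0.0000]
J3: z=[0.1325, -0.1373, -0.9816] o=[-0.3803, 0.3938, 0.3202] → [0.6068, -1.2039, 0.2503, 0.1325, -0.1373, -0.9816]
J4: z=[0.1325, -0.1373, -0.9816] o=[0.3860, 0.4965, 0.2464] → [0.4958, -0.4615, 0.1315, 0.1325, -0.1373, -0.9816]
V = J·q̇ = [-0.7474, 0.6837, -0.0335, 0.0999, 0.2867, 1.0398]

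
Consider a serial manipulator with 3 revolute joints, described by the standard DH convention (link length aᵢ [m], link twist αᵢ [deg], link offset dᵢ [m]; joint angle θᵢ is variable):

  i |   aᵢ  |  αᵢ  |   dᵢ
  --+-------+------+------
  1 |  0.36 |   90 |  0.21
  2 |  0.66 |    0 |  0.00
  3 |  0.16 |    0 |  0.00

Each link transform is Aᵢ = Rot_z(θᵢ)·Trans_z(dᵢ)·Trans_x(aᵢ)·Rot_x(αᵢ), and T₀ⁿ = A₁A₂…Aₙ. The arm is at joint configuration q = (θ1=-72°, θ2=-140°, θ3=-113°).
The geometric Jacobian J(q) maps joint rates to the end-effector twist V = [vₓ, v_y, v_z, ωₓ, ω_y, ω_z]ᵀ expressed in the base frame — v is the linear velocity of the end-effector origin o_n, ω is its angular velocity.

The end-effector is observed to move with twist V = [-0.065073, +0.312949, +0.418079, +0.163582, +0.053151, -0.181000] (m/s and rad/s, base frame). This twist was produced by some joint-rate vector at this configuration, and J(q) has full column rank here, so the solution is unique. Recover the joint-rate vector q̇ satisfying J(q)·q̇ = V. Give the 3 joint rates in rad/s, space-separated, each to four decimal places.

-0.1810 -0.8110 0.6390

o_n = [-0.0594, 0.1830, -0.0612]
J₁: ẑ×o_n = [-0.1830, -0.0594, 0.0000], ω = ẑ
J2: z=[-0.9511, -0.3090, 0.0000] o=[0.1112, -0.3424, 0.2100] → [0.0838, -0.2580, -0.5524, -0.9511, -0.3090, 0.0000]
J3: z=[-0.9511, -0.3090, 0.0000] o=[-0.0450, 0.1385, -0.2142] → [-0.0473, 0.1455, -0.0468, -0.9511, -0.3090, 0.0000]
q̇ = J⁺·V = [-0.1810, -0.8110, 0.6390]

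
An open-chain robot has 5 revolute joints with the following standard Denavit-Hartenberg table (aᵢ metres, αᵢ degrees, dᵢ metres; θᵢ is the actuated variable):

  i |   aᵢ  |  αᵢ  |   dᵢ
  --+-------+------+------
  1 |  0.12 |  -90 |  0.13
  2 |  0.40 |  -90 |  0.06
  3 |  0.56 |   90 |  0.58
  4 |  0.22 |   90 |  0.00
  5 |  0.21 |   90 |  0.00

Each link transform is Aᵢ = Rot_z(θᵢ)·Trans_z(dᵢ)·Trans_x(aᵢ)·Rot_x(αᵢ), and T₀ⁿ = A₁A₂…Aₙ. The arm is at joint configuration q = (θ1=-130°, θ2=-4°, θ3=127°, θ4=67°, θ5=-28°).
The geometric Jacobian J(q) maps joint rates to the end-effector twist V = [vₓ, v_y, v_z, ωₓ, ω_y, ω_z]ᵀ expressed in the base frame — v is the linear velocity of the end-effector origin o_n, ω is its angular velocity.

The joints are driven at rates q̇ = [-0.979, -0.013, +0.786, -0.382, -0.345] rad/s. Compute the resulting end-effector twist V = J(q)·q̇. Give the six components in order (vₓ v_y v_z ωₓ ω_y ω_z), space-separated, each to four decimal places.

o_n = [-0.3967, 0.2341, -0.8286]
J₁: ẑ×o_n = [-0.2341, -0.3967, 0.0000], ω = ẑ
J2: z=[0.7660, -0.6428, 0.0000] o=[-0.0771, -0.0919, 0.1300] → [0.6162, 0.7343, 0.0443, 0.7660, -0.6428, 0.0000]
J3: z=[-0.0448, -0.0534, -0.9976] o=[-0.2877, -0.4362, 0.1579] → [0.7214, 0.0646, -0.0359, -0.0448, -0.0534, -0.9976]
J4: z=[-0.9731, -0.2235, 0.0557] o=[-0.4402, 0.0779, -0.4442] → [0.0772, -0.3717, -0.1424, -0.9731, -0.2235, 0.0557]
J5: z=[-0.1904, 0.9168, 0.3511] o=[-0.4687, 0.1507, -0.6498] → [-0.1932, -0.0088, -0.0818, -0.1904, 0.9168, 0.3511]
V = J·q̇ = [0.8254, 0.5746, 0.0538, 0.3922, -0.2646, -1.9055]

0.8254 0.5746 0.0538 0.3922 -0.2646 -1.9055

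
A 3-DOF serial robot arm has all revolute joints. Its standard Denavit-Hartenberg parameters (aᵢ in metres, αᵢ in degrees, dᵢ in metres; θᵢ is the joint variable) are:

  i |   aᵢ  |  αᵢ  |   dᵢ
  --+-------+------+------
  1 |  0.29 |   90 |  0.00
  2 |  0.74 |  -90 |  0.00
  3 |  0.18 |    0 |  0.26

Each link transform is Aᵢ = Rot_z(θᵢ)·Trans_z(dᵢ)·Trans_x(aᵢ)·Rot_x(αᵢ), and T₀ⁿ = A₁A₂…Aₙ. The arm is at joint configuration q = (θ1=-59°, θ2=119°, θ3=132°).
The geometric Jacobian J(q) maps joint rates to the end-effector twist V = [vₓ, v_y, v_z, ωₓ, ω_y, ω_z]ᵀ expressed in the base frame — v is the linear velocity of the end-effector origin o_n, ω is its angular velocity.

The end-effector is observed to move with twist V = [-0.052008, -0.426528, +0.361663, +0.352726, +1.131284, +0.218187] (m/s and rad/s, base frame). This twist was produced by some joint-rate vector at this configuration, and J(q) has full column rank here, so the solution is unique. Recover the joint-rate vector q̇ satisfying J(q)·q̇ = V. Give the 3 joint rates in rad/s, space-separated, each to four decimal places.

o_n = [-0.0078, 0.2727, 0.4158]
J₁: ẑ×o_n = [-0.2727, -0.0078, 0.0000], ω = ẑ
J2: z=[-0.8572, -0.5150, 0.0000] o=[0.1494, -0.2486, 0.0000] → [-0.2142, 0.3564, -0.5278, -0.8572, -0.5150, 0.0000]
J3: z=[-0.4505, 0.7497, -0.4848] o=[-0.0354, 0.0589, 0.6472] → [-0.0698, -0.1176, -0.1170, -0.4505, 0.7497, -0.4848]
q̇ = J⁺·V = [0.6550, -0.8850, 0.9010]

0.6550 -0.8850 0.9010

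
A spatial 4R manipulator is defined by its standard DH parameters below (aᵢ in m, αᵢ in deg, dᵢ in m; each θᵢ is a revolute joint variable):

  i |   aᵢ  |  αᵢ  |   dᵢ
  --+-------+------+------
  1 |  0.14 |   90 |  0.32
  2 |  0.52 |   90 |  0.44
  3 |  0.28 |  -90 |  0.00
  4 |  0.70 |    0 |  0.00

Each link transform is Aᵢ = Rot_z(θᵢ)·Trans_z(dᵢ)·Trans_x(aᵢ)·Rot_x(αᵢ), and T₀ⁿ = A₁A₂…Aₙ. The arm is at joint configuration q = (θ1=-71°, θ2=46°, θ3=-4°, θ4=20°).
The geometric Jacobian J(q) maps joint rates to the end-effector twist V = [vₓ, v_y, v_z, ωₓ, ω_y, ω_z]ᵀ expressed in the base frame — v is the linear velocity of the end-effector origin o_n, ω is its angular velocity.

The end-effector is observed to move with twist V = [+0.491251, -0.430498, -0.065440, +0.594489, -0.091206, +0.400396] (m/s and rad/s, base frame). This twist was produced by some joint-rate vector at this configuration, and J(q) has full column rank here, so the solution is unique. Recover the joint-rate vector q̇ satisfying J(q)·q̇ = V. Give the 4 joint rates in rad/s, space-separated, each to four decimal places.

o_n = [-0.0355, -1.0475, 1.5333]
J₁: ẑ×o_n = [1.0475, -0.0355, 0.0000], ω = ẑ
J2: z=[-0.9455, -0.3256, 0.0000] o=[0.0456, -0.1324, 0.3200] → [-0.3950, 1.1472, 0.8389, -0.9455, -0.3256, 0.0000]
J3: z=[0.2342, -0.6801, -0.6947] o=[-0.2528, -0.6172, 0.6941] → [-0.8697, -0.3475, 0.0471, 0.2342, -0.6801, -0.6947]
J4: z=[-0.9274, -0.3706, 0.0502] o=[-0.1712, -0.7943, 0.8950] → [-0.2239, 0.5988, 0.2851, -0.9274, -0.3706, 0.0502]
q̇ = J⁺·V = [0.7340, 0.1200, 0.4330, -0.6540]

0.7340 0.1200 0.4330 -0.6540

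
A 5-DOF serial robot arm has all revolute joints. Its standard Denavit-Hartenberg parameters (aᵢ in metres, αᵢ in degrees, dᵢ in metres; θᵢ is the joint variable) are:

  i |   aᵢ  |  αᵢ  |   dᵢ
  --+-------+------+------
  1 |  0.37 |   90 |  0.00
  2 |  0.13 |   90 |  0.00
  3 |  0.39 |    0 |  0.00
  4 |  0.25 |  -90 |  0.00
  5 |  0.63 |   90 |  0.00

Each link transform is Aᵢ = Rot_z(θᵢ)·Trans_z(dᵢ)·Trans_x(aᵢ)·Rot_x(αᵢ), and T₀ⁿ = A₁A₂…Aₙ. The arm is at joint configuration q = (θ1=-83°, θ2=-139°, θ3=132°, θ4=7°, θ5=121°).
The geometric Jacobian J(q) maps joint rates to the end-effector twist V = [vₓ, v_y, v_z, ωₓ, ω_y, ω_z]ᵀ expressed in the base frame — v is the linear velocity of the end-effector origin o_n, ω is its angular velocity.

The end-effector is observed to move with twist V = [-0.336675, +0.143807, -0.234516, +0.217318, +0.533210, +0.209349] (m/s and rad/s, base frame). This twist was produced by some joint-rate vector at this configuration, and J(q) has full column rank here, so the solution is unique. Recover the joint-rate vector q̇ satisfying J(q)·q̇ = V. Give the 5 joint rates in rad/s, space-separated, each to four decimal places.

o_n = [-0.1440, -0.8042, -0.3585]
J₁: ẑ×o_n = [0.8042, -0.1440, 0.0000], ω = ẑ
J2: z=[-0.9925, -0.1219, 0.0000] o=[0.0451, -0.3672, 0.0000] → [0.0437, -0.3558, 0.4107, -0.9925, -0.1219, 0.0000]
J3: z=[-0.0800, 0.6512, 0.7547] o=[0.0331, -0.2699, -0.0853] → [0.2254, -0.1556, 0.1581, -0.0800, 0.6512, 0.7547]
J4: z=[-0.0800, 0.6512, 0.7547] o=[-0.2305, -0.5007, 0.0859] → [-0.0603, 0.0297, -0.0321, -0.0800, 0.6512, 0.7547]
J5: z=[0.8094, -0.3995, 0.4304] o=[-0.3760, -0.6620, 0.2097] → [0.2882, 0.5598, -0.0225, 0.8094, -0.3995, 0.4304]
q̇ = J⁺·V = [-0.1950, -0.4120, -0.2570, 0.8920, -0.1740]

-0.1950 -0.4120 -0.2570 0.8920 -0.1740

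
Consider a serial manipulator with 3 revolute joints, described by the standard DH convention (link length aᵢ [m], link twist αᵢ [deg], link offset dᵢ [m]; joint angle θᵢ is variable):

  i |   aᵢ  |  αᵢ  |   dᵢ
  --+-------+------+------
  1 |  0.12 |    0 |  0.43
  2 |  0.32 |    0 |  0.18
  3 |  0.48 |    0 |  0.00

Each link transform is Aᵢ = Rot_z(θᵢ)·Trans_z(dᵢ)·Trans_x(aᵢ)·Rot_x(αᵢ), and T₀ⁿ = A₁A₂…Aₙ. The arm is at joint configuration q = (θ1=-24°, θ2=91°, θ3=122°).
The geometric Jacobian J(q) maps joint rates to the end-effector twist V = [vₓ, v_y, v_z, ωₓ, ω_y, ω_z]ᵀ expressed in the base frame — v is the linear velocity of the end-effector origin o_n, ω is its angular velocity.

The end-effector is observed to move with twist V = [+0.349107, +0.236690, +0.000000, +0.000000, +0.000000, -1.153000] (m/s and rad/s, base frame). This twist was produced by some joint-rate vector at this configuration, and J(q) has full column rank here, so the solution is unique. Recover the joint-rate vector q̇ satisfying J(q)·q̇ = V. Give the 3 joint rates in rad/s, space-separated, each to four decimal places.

-0.9590 -0.6790 0.4850

o_n = [-0.2394, 0.1707, 0.6100]
J₁: ẑ×o_n = [-0.1707, -0.2394, 0.0000], ω = ẑ
J2: z=[0.0000, 0.0000, 1.0000] o=[0.1096, -0.0488, 0.4300] → [-0.2195, -0.3491, 0.0000, 0.0000, 0.0000, 1.0000]
J3: z=[0.0000, 0.0000, 1.0000] o=[0.2347, 0.2458, 0.6100] → [0.0751, -0.4741, 0.0000, 0.0000, 0.0000, 1.0000]
q̇ = J⁺·V = [-0.9590, -0.6790, 0.4850]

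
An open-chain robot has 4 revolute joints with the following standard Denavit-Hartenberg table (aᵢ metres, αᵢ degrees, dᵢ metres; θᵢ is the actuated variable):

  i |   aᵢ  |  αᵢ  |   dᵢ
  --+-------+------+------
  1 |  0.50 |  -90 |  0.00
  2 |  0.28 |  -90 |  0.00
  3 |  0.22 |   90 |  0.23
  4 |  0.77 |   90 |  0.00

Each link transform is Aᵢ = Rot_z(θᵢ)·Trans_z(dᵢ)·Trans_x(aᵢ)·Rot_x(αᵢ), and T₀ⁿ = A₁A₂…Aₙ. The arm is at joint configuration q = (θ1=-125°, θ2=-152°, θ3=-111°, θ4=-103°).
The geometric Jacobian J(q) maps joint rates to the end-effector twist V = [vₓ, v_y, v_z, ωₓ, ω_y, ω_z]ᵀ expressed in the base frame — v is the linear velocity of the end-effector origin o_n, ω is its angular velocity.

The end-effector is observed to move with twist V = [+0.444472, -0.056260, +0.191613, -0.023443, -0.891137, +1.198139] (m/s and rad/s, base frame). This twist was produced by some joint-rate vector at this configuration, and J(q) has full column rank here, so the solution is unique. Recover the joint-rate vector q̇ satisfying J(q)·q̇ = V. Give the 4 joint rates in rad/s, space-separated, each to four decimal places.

0.8380 0.6790 0.6670 0.5220

o_n = [0.0224, -0.0442, -0.3358]
J₁: ẑ×o_n = [0.0442, 0.0224, -0.0000], ω = ẑ
J2: z=[0.8192, -0.5736, 0.0000] o=[-0.2868, -0.4096, 0.0000] → [0.1926, 0.2751, 0.4767, 0.8192, -0.5736, 0.0000]
J3: z=[-0.2693, -0.3846, 0.8829] o=[-0.1450, -0.2071, 0.1315] → [0.0359, 0.0220, 0.0205, -0.2693, -0.3846, 0.8829]
J4: z=[-0.7664, -0.4697, -0.4383] o=[-0.0786, -0.4703, 0.2975] → [0.4842, -0.5296, -0.2792, -0.7664, -0.4697, -0.4383]
q̇ = J⁺·V = [0.8380, 0.6790, 0.6670, 0.5220]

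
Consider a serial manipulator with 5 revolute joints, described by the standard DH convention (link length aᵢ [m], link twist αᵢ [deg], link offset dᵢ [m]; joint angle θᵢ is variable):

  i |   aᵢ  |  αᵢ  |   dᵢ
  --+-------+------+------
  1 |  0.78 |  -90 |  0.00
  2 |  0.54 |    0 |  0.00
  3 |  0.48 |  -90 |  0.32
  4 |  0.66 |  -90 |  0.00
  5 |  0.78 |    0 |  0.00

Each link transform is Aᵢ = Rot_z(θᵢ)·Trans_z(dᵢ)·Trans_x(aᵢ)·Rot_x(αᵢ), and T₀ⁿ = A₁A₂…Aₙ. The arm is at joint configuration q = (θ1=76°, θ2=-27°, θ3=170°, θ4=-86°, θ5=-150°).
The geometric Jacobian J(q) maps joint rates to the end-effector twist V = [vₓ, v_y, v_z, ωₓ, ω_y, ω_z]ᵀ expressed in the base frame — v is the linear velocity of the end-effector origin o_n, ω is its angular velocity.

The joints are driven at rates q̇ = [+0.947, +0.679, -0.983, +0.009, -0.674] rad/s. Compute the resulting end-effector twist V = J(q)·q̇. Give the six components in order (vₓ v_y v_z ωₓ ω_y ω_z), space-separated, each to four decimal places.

o_n = [-0.1397, 0.6985, 0.2684]
J₁: ẑ×o_n = [-0.6985, -0.1397, 0.0000], ω = ẑ
J2: z=[-0.9703, 0.2419, 0.0000] o=[0.1887, 0.7568, 0.0000] → [0.0649, 0.2604, 0.1360, -0.9703, 0.2419, 0.0000]
J3: z=[-0.9703, 0.2419, 0.0000] o=[0.3051, 1.2237, 0.2452] → [0.0056, 0.0226, 0.6172, -0.9703, 0.2419, 0.0000]
J4: z=[-0.1456, -0.5839, 0.7986] o=[-0.0981, 0.9291, -0.0437] → [0.0019, 0.0122, 0.0093, -0.1456, -0.5839, 0.7986]
J5: z=[-0.1251, -0.7899, -0.6003] o=[-0.7459, 1.0527, -0.0714] → [-0.4811, -0.3214, 0.5231, -0.1251, -0.7899, -0.6003]
V = J·q̇ = [-0.2986, 0.2391, -0.8668, 0.3779, 0.4536, 1.3588]

-0.2986 0.2391 -0.8668 0.3779 0.4536 1.3588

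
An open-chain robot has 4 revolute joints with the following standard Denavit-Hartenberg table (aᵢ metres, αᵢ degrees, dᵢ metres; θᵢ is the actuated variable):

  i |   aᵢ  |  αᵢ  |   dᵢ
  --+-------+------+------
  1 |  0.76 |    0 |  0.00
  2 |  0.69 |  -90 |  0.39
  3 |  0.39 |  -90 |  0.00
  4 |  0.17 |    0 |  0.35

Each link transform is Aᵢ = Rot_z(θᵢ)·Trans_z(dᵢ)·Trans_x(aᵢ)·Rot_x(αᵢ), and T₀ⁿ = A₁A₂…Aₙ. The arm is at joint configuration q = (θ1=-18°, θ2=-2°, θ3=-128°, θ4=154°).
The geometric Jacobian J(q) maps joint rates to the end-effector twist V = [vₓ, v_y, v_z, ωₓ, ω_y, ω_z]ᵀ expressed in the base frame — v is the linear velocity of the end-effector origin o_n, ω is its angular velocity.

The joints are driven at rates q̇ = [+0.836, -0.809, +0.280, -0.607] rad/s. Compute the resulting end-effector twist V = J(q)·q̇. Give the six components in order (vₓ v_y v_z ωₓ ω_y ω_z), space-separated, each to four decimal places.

o_n = [1.4676, -0.5853, 0.7924]
J₁: ẑ×o_n = [0.5853, 1.4676, -0.0000], ω = ẑ
J2: z=[0.0000, 0.0000, 1.0000] o=[0.7228, -0.2349, 0.0000] → [0.3504, 0.7448, -0.0000, 0.0000, 0.0000, 1.0000]
J3: z=[0.3420, 0.9397, 0.0000] o=[1.3712, -0.4708, 0.3900] → [0.3781, -0.1376, -0.1298, 0.3420, 0.9397, 0.0000]
J4: z=[0.7405, -0.2695, 0.6157] o=[1.1456, -0.3887, 0.6973] → [0.0954, 0.1279, -0.0587, 0.7405, -0.2695, 0.6157]
V = J·q̇ = [0.2538, 0.5082, -0.0007, -0.3537, 0.4267, -0.3467]

0.2538 0.5082 -0.0007 -0.3537 0.4267 -0.3467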